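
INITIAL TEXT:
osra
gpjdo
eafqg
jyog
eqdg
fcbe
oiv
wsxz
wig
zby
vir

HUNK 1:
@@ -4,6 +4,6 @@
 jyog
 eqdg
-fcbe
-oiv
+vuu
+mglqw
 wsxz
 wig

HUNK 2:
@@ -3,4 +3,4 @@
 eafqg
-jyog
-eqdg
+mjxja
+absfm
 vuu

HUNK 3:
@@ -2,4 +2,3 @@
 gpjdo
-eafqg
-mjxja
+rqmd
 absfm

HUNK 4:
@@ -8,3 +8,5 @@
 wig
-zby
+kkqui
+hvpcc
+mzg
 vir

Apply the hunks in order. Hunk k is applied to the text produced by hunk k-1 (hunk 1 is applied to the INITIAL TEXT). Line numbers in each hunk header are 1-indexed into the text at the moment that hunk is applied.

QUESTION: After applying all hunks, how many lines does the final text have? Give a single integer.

Hunk 1: at line 4 remove [fcbe,oiv] add [vuu,mglqw] -> 11 lines: osra gpjdo eafqg jyog eqdg vuu mglqw wsxz wig zby vir
Hunk 2: at line 3 remove [jyog,eqdg] add [mjxja,absfm] -> 11 lines: osra gpjdo eafqg mjxja absfm vuu mglqw wsxz wig zby vir
Hunk 3: at line 2 remove [eafqg,mjxja] add [rqmd] -> 10 lines: osra gpjdo rqmd absfm vuu mglqw wsxz wig zby vir
Hunk 4: at line 8 remove [zby] add [kkqui,hvpcc,mzg] -> 12 lines: osra gpjdo rqmd absfm vuu mglqw wsxz wig kkqui hvpcc mzg vir
Final line count: 12

Answer: 12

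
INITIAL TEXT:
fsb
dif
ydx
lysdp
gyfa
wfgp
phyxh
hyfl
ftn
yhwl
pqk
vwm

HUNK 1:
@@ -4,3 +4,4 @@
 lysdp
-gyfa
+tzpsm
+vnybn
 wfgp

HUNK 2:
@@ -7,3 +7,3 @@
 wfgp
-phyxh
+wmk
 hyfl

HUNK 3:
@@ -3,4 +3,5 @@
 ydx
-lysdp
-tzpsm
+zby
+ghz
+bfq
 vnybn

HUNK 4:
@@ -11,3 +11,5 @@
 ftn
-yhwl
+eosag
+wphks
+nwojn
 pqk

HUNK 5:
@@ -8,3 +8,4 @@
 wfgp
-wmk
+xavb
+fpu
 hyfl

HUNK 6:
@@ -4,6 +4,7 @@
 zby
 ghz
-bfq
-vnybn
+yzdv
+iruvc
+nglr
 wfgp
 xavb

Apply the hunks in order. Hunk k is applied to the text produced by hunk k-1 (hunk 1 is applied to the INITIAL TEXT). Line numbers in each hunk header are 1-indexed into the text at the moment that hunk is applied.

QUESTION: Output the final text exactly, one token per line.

Answer: fsb
dif
ydx
zby
ghz
yzdv
iruvc
nglr
wfgp
xavb
fpu
hyfl
ftn
eosag
wphks
nwojn
pqk
vwm

Derivation:
Hunk 1: at line 4 remove [gyfa] add [tzpsm,vnybn] -> 13 lines: fsb dif ydx lysdp tzpsm vnybn wfgp phyxh hyfl ftn yhwl pqk vwm
Hunk 2: at line 7 remove [phyxh] add [wmk] -> 13 lines: fsb dif ydx lysdp tzpsm vnybn wfgp wmk hyfl ftn yhwl pqk vwm
Hunk 3: at line 3 remove [lysdp,tzpsm] add [zby,ghz,bfq] -> 14 lines: fsb dif ydx zby ghz bfq vnybn wfgp wmk hyfl ftn yhwl pqk vwm
Hunk 4: at line 11 remove [yhwl] add [eosag,wphks,nwojn] -> 16 lines: fsb dif ydx zby ghz bfq vnybn wfgp wmk hyfl ftn eosag wphks nwojn pqk vwm
Hunk 5: at line 8 remove [wmk] add [xavb,fpu] -> 17 lines: fsb dif ydx zby ghz bfq vnybn wfgp xavb fpu hyfl ftn eosag wphks nwojn pqk vwm
Hunk 6: at line 4 remove [bfq,vnybn] add [yzdv,iruvc,nglr] -> 18 lines: fsb dif ydx zby ghz yzdv iruvc nglr wfgp xavb fpu hyfl ftn eosag wphks nwojn pqk vwm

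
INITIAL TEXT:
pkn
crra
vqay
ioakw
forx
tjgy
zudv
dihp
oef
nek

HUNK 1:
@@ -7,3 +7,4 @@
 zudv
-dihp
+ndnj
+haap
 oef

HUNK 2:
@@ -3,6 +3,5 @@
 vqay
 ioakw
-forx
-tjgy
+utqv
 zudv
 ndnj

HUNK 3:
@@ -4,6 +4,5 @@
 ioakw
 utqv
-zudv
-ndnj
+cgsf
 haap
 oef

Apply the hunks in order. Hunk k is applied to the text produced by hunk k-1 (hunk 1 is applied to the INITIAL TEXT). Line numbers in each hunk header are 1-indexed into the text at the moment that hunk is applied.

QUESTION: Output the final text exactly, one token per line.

Answer: pkn
crra
vqay
ioakw
utqv
cgsf
haap
oef
nek

Derivation:
Hunk 1: at line 7 remove [dihp] add [ndnj,haap] -> 11 lines: pkn crra vqay ioakw forx tjgy zudv ndnj haap oef nek
Hunk 2: at line 3 remove [forx,tjgy] add [utqv] -> 10 lines: pkn crra vqay ioakw utqv zudv ndnj haap oef nek
Hunk 3: at line 4 remove [zudv,ndnj] add [cgsf] -> 9 lines: pkn crra vqay ioakw utqv cgsf haap oef nek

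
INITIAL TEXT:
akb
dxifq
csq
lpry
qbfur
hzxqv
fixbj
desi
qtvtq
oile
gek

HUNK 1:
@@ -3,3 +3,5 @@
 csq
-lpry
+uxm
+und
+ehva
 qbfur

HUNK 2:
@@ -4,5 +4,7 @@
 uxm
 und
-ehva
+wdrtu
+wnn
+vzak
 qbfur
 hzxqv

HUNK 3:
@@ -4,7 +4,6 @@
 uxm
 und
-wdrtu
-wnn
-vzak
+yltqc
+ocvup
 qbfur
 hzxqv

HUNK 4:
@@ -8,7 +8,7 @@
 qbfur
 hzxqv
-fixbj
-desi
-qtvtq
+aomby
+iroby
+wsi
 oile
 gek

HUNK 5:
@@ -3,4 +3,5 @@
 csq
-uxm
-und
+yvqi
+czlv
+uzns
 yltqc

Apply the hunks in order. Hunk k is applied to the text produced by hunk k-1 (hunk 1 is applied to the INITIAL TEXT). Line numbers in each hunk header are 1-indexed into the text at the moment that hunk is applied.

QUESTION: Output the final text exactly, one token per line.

Hunk 1: at line 3 remove [lpry] add [uxm,und,ehva] -> 13 lines: akb dxifq csq uxm und ehva qbfur hzxqv fixbj desi qtvtq oile gek
Hunk 2: at line 4 remove [ehva] add [wdrtu,wnn,vzak] -> 15 lines: akb dxifq csq uxm und wdrtu wnn vzak qbfur hzxqv fixbj desi qtvtq oile gek
Hunk 3: at line 4 remove [wdrtu,wnn,vzak] add [yltqc,ocvup] -> 14 lines: akb dxifq csq uxm und yltqc ocvup qbfur hzxqv fixbj desi qtvtq oile gek
Hunk 4: at line 8 remove [fixbj,desi,qtvtq] add [aomby,iroby,wsi] -> 14 lines: akb dxifq csq uxm und yltqc ocvup qbfur hzxqv aomby iroby wsi oile gek
Hunk 5: at line 3 remove [uxm,und] add [yvqi,czlv,uzns] -> 15 lines: akb dxifq csq yvqi czlv uzns yltqc ocvup qbfur hzxqv aomby iroby wsi oile gek

Answer: akb
dxifq
csq
yvqi
czlv
uzns
yltqc
ocvup
qbfur
hzxqv
aomby
iroby
wsi
oile
gek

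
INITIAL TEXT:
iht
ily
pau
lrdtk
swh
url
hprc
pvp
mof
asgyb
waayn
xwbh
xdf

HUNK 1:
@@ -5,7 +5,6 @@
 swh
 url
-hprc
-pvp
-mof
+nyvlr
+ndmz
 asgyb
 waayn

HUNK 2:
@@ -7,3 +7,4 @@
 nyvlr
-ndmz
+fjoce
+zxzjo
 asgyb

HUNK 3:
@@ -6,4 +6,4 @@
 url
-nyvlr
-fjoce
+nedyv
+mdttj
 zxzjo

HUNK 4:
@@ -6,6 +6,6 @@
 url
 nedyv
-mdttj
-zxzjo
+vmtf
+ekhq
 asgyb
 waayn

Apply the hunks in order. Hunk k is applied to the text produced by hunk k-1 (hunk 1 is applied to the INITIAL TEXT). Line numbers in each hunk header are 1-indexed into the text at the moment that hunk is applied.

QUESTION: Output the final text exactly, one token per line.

Answer: iht
ily
pau
lrdtk
swh
url
nedyv
vmtf
ekhq
asgyb
waayn
xwbh
xdf

Derivation:
Hunk 1: at line 5 remove [hprc,pvp,mof] add [nyvlr,ndmz] -> 12 lines: iht ily pau lrdtk swh url nyvlr ndmz asgyb waayn xwbh xdf
Hunk 2: at line 7 remove [ndmz] add [fjoce,zxzjo] -> 13 lines: iht ily pau lrdtk swh url nyvlr fjoce zxzjo asgyb waayn xwbh xdf
Hunk 3: at line 6 remove [nyvlr,fjoce] add [nedyv,mdttj] -> 13 lines: iht ily pau lrdtk swh url nedyv mdttj zxzjo asgyb waayn xwbh xdf
Hunk 4: at line 6 remove [mdttj,zxzjo] add [vmtf,ekhq] -> 13 lines: iht ily pau lrdtk swh url nedyv vmtf ekhq asgyb waayn xwbh xdf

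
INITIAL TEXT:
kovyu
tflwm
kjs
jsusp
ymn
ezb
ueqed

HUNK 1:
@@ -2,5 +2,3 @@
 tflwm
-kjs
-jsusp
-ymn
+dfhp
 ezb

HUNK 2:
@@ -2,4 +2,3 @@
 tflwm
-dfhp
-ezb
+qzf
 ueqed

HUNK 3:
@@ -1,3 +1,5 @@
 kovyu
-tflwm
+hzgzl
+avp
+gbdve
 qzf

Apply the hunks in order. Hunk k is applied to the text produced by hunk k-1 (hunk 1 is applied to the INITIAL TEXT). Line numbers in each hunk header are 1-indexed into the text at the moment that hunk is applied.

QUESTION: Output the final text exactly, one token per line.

Answer: kovyu
hzgzl
avp
gbdve
qzf
ueqed

Derivation:
Hunk 1: at line 2 remove [kjs,jsusp,ymn] add [dfhp] -> 5 lines: kovyu tflwm dfhp ezb ueqed
Hunk 2: at line 2 remove [dfhp,ezb] add [qzf] -> 4 lines: kovyu tflwm qzf ueqed
Hunk 3: at line 1 remove [tflwm] add [hzgzl,avp,gbdve] -> 6 lines: kovyu hzgzl avp gbdve qzf ueqed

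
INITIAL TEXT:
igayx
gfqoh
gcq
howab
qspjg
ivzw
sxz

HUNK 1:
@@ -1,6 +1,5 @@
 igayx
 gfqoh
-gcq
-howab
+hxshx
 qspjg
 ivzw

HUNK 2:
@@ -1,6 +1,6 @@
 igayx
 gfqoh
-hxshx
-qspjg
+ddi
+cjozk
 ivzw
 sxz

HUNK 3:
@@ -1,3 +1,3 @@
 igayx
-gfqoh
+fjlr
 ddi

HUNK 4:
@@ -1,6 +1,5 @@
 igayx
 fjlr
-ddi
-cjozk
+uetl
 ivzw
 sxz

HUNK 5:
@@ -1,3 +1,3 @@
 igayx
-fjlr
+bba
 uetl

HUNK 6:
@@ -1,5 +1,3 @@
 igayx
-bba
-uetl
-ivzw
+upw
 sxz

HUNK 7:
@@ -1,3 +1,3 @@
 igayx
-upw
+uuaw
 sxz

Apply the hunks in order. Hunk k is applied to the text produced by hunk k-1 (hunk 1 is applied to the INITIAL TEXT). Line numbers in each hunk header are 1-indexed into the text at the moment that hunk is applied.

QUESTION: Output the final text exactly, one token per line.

Answer: igayx
uuaw
sxz

Derivation:
Hunk 1: at line 1 remove [gcq,howab] add [hxshx] -> 6 lines: igayx gfqoh hxshx qspjg ivzw sxz
Hunk 2: at line 1 remove [hxshx,qspjg] add [ddi,cjozk] -> 6 lines: igayx gfqoh ddi cjozk ivzw sxz
Hunk 3: at line 1 remove [gfqoh] add [fjlr] -> 6 lines: igayx fjlr ddi cjozk ivzw sxz
Hunk 4: at line 1 remove [ddi,cjozk] add [uetl] -> 5 lines: igayx fjlr uetl ivzw sxz
Hunk 5: at line 1 remove [fjlr] add [bba] -> 5 lines: igayx bba uetl ivzw sxz
Hunk 6: at line 1 remove [bba,uetl,ivzw] add [upw] -> 3 lines: igayx upw sxz
Hunk 7: at line 1 remove [upw] add [uuaw] -> 3 lines: igayx uuaw sxz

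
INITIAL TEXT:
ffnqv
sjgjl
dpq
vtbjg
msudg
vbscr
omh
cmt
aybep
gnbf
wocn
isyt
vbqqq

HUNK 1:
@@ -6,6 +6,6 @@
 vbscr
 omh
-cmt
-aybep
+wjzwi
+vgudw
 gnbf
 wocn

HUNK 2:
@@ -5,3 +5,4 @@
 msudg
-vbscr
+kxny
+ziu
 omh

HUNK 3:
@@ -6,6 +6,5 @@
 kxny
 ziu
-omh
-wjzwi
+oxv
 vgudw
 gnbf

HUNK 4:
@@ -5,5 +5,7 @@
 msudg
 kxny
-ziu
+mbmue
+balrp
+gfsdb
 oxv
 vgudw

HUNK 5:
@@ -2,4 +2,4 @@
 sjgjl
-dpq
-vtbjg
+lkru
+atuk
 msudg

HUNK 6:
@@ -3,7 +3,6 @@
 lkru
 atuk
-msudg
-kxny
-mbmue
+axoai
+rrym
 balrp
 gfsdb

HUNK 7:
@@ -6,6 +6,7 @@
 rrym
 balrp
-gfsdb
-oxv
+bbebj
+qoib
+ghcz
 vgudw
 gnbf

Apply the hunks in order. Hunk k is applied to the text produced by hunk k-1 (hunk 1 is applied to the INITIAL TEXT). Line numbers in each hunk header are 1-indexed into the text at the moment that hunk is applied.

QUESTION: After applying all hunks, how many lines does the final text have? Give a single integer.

Answer: 15

Derivation:
Hunk 1: at line 6 remove [cmt,aybep] add [wjzwi,vgudw] -> 13 lines: ffnqv sjgjl dpq vtbjg msudg vbscr omh wjzwi vgudw gnbf wocn isyt vbqqq
Hunk 2: at line 5 remove [vbscr] add [kxny,ziu] -> 14 lines: ffnqv sjgjl dpq vtbjg msudg kxny ziu omh wjzwi vgudw gnbf wocn isyt vbqqq
Hunk 3: at line 6 remove [omh,wjzwi] add [oxv] -> 13 lines: ffnqv sjgjl dpq vtbjg msudg kxny ziu oxv vgudw gnbf wocn isyt vbqqq
Hunk 4: at line 5 remove [ziu] add [mbmue,balrp,gfsdb] -> 15 lines: ffnqv sjgjl dpq vtbjg msudg kxny mbmue balrp gfsdb oxv vgudw gnbf wocn isyt vbqqq
Hunk 5: at line 2 remove [dpq,vtbjg] add [lkru,atuk] -> 15 lines: ffnqv sjgjl lkru atuk msudg kxny mbmue balrp gfsdb oxv vgudw gnbf wocn isyt vbqqq
Hunk 6: at line 3 remove [msudg,kxny,mbmue] add [axoai,rrym] -> 14 lines: ffnqv sjgjl lkru atuk axoai rrym balrp gfsdb oxv vgudw gnbf wocn isyt vbqqq
Hunk 7: at line 6 remove [gfsdb,oxv] add [bbebj,qoib,ghcz] -> 15 lines: ffnqv sjgjl lkru atuk axoai rrym balrp bbebj qoib ghcz vgudw gnbf wocn isyt vbqqq
Final line count: 15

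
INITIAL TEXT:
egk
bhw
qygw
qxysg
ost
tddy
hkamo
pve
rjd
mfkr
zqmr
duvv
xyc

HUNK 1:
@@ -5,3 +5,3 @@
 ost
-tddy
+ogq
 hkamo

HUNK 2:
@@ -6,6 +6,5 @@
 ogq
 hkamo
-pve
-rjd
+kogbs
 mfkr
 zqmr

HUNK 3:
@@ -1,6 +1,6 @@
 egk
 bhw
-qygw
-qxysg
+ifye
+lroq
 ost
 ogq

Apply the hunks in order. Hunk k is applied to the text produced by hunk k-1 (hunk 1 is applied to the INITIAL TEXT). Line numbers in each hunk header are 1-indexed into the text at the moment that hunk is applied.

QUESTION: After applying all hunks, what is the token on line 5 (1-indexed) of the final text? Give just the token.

Hunk 1: at line 5 remove [tddy] add [ogq] -> 13 lines: egk bhw qygw qxysg ost ogq hkamo pve rjd mfkr zqmr duvv xyc
Hunk 2: at line 6 remove [pve,rjd] add [kogbs] -> 12 lines: egk bhw qygw qxysg ost ogq hkamo kogbs mfkr zqmr duvv xyc
Hunk 3: at line 1 remove [qygw,qxysg] add [ifye,lroq] -> 12 lines: egk bhw ifye lroq ost ogq hkamo kogbs mfkr zqmr duvv xyc
Final line 5: ost

Answer: ost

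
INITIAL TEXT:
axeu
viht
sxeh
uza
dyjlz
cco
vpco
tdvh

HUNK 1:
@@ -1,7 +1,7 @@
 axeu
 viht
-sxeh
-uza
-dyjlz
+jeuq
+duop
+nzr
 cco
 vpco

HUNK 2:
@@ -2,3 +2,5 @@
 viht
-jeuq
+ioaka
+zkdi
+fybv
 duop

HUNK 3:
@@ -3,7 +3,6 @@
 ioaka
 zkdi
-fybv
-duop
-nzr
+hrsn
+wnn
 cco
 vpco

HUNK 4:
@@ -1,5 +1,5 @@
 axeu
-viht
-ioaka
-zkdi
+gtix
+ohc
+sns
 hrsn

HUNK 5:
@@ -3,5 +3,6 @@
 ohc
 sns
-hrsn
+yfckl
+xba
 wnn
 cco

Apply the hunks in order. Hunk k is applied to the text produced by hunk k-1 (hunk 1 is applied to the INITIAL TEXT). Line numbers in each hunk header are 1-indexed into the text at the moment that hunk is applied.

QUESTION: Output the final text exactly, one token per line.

Answer: axeu
gtix
ohc
sns
yfckl
xba
wnn
cco
vpco
tdvh

Derivation:
Hunk 1: at line 1 remove [sxeh,uza,dyjlz] add [jeuq,duop,nzr] -> 8 lines: axeu viht jeuq duop nzr cco vpco tdvh
Hunk 2: at line 2 remove [jeuq] add [ioaka,zkdi,fybv] -> 10 lines: axeu viht ioaka zkdi fybv duop nzr cco vpco tdvh
Hunk 3: at line 3 remove [fybv,duop,nzr] add [hrsn,wnn] -> 9 lines: axeu viht ioaka zkdi hrsn wnn cco vpco tdvh
Hunk 4: at line 1 remove [viht,ioaka,zkdi] add [gtix,ohc,sns] -> 9 lines: axeu gtix ohc sns hrsn wnn cco vpco tdvh
Hunk 5: at line 3 remove [hrsn] add [yfckl,xba] -> 10 lines: axeu gtix ohc sns yfckl xba wnn cco vpco tdvh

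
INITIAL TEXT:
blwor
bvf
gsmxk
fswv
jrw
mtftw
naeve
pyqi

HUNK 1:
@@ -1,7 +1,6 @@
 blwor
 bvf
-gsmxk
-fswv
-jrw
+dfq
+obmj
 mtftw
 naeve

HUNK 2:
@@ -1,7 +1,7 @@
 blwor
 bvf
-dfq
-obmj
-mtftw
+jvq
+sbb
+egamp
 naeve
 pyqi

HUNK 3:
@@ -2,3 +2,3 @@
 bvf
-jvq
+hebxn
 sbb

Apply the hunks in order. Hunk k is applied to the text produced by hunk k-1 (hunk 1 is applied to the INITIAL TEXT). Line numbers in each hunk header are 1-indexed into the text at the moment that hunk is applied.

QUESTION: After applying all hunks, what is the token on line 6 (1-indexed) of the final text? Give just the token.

Hunk 1: at line 1 remove [gsmxk,fswv,jrw] add [dfq,obmj] -> 7 lines: blwor bvf dfq obmj mtftw naeve pyqi
Hunk 2: at line 1 remove [dfq,obmj,mtftw] add [jvq,sbb,egamp] -> 7 lines: blwor bvf jvq sbb egamp naeve pyqi
Hunk 3: at line 2 remove [jvq] add [hebxn] -> 7 lines: blwor bvf hebxn sbb egamp naeve pyqi
Final line 6: naeve

Answer: naeve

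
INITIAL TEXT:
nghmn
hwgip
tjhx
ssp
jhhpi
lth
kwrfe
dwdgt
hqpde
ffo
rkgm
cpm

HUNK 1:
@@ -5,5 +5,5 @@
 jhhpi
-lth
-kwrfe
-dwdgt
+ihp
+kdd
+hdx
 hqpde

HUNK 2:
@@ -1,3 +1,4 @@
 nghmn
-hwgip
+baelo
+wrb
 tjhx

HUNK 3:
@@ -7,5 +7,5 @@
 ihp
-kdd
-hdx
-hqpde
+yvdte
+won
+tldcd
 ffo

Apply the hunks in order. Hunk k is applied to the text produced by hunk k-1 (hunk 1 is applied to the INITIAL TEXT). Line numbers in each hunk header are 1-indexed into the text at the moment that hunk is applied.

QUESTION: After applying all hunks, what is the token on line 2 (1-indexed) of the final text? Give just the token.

Answer: baelo

Derivation:
Hunk 1: at line 5 remove [lth,kwrfe,dwdgt] add [ihp,kdd,hdx] -> 12 lines: nghmn hwgip tjhx ssp jhhpi ihp kdd hdx hqpde ffo rkgm cpm
Hunk 2: at line 1 remove [hwgip] add [baelo,wrb] -> 13 lines: nghmn baelo wrb tjhx ssp jhhpi ihp kdd hdx hqpde ffo rkgm cpm
Hunk 3: at line 7 remove [kdd,hdx,hqpde] add [yvdte,won,tldcd] -> 13 lines: nghmn baelo wrb tjhx ssp jhhpi ihp yvdte won tldcd ffo rkgm cpm
Final line 2: baelo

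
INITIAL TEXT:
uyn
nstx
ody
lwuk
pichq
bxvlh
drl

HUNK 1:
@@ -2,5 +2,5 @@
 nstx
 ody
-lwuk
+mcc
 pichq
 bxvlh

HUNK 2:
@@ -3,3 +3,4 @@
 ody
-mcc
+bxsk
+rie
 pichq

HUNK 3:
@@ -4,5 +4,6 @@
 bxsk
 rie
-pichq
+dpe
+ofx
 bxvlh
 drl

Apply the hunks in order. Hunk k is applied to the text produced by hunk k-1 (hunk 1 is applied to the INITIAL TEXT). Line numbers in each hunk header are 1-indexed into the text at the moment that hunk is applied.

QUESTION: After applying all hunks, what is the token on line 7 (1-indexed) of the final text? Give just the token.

Hunk 1: at line 2 remove [lwuk] add [mcc] -> 7 lines: uyn nstx ody mcc pichq bxvlh drl
Hunk 2: at line 3 remove [mcc] add [bxsk,rie] -> 8 lines: uyn nstx ody bxsk rie pichq bxvlh drl
Hunk 3: at line 4 remove [pichq] add [dpe,ofx] -> 9 lines: uyn nstx ody bxsk rie dpe ofx bxvlh drl
Final line 7: ofx

Answer: ofx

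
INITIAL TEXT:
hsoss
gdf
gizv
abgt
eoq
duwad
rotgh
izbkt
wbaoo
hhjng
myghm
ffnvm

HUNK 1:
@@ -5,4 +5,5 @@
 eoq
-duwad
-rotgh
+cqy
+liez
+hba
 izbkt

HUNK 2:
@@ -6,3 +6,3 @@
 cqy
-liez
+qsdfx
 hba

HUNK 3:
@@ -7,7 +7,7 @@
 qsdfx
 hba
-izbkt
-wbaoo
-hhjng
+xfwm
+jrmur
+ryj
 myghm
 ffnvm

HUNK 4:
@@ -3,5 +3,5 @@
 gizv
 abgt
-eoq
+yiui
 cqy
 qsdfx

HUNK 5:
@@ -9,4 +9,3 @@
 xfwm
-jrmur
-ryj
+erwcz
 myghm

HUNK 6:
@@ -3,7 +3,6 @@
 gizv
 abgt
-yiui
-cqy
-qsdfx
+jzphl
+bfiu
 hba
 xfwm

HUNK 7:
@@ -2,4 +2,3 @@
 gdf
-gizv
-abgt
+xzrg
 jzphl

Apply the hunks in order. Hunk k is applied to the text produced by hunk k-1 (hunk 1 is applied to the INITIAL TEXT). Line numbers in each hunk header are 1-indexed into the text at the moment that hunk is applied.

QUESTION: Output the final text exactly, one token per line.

Answer: hsoss
gdf
xzrg
jzphl
bfiu
hba
xfwm
erwcz
myghm
ffnvm

Derivation:
Hunk 1: at line 5 remove [duwad,rotgh] add [cqy,liez,hba] -> 13 lines: hsoss gdf gizv abgt eoq cqy liez hba izbkt wbaoo hhjng myghm ffnvm
Hunk 2: at line 6 remove [liez] add [qsdfx] -> 13 lines: hsoss gdf gizv abgt eoq cqy qsdfx hba izbkt wbaoo hhjng myghm ffnvm
Hunk 3: at line 7 remove [izbkt,wbaoo,hhjng] add [xfwm,jrmur,ryj] -> 13 lines: hsoss gdf gizv abgt eoq cqy qsdfx hba xfwm jrmur ryj myghm ffnvm
Hunk 4: at line 3 remove [eoq] add [yiui] -> 13 lines: hsoss gdf gizv abgt yiui cqy qsdfx hba xfwm jrmur ryj myghm ffnvm
Hunk 5: at line 9 remove [jrmur,ryj] add [erwcz] -> 12 lines: hsoss gdf gizv abgt yiui cqy qsdfx hba xfwm erwcz myghm ffnvm
Hunk 6: at line 3 remove [yiui,cqy,qsdfx] add [jzphl,bfiu] -> 11 lines: hsoss gdf gizv abgt jzphl bfiu hba xfwm erwcz myghm ffnvm
Hunk 7: at line 2 remove [gizv,abgt] add [xzrg] -> 10 lines: hsoss gdf xzrg jzphl bfiu hba xfwm erwcz myghm ffnvm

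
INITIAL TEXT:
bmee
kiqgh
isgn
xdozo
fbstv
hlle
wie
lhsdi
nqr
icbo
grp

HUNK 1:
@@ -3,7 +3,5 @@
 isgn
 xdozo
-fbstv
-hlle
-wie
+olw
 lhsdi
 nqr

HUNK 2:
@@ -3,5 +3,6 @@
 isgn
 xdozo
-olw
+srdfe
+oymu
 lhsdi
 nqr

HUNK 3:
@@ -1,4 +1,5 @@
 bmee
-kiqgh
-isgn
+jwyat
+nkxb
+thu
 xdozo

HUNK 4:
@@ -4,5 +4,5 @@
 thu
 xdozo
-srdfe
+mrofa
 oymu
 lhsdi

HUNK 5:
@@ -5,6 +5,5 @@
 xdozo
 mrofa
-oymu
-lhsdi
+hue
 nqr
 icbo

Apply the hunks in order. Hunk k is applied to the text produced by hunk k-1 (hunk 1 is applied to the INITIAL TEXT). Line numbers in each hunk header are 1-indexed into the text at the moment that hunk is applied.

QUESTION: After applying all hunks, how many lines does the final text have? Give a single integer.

Hunk 1: at line 3 remove [fbstv,hlle,wie] add [olw] -> 9 lines: bmee kiqgh isgn xdozo olw lhsdi nqr icbo grp
Hunk 2: at line 3 remove [olw] add [srdfe,oymu] -> 10 lines: bmee kiqgh isgn xdozo srdfe oymu lhsdi nqr icbo grp
Hunk 3: at line 1 remove [kiqgh,isgn] add [jwyat,nkxb,thu] -> 11 lines: bmee jwyat nkxb thu xdozo srdfe oymu lhsdi nqr icbo grp
Hunk 4: at line 4 remove [srdfe] add [mrofa] -> 11 lines: bmee jwyat nkxb thu xdozo mrofa oymu lhsdi nqr icbo grp
Hunk 5: at line 5 remove [oymu,lhsdi] add [hue] -> 10 lines: bmee jwyat nkxb thu xdozo mrofa hue nqr icbo grp
Final line count: 10

Answer: 10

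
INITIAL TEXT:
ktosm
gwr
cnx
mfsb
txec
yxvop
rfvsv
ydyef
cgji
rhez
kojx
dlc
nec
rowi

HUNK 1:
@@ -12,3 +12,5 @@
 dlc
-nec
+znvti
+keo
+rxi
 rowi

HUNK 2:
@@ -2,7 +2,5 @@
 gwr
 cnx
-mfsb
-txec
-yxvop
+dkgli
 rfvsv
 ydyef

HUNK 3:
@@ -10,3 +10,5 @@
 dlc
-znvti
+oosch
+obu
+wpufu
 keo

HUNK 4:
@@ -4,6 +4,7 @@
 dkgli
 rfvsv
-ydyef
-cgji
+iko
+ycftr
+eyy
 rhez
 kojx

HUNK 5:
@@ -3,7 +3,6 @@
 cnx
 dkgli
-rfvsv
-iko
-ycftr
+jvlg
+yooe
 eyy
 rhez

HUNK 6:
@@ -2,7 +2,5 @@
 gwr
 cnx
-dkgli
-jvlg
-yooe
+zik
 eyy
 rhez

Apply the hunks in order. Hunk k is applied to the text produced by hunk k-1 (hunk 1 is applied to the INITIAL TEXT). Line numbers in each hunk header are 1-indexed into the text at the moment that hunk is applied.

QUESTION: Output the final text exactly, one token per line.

Answer: ktosm
gwr
cnx
zik
eyy
rhez
kojx
dlc
oosch
obu
wpufu
keo
rxi
rowi

Derivation:
Hunk 1: at line 12 remove [nec] add [znvti,keo,rxi] -> 16 lines: ktosm gwr cnx mfsb txec yxvop rfvsv ydyef cgji rhez kojx dlc znvti keo rxi rowi
Hunk 2: at line 2 remove [mfsb,txec,yxvop] add [dkgli] -> 14 lines: ktosm gwr cnx dkgli rfvsv ydyef cgji rhez kojx dlc znvti keo rxi rowi
Hunk 3: at line 10 remove [znvti] add [oosch,obu,wpufu] -> 16 lines: ktosm gwr cnx dkgli rfvsv ydyef cgji rhez kojx dlc oosch obu wpufu keo rxi rowi
Hunk 4: at line 4 remove [ydyef,cgji] add [iko,ycftr,eyy] -> 17 lines: ktosm gwr cnx dkgli rfvsv iko ycftr eyy rhez kojx dlc oosch obu wpufu keo rxi rowi
Hunk 5: at line 3 remove [rfvsv,iko,ycftr] add [jvlg,yooe] -> 16 lines: ktosm gwr cnx dkgli jvlg yooe eyy rhez kojx dlc oosch obu wpufu keo rxi rowi
Hunk 6: at line 2 remove [dkgli,jvlg,yooe] add [zik] -> 14 lines: ktosm gwr cnx zik eyy rhez kojx dlc oosch obu wpufu keo rxi rowi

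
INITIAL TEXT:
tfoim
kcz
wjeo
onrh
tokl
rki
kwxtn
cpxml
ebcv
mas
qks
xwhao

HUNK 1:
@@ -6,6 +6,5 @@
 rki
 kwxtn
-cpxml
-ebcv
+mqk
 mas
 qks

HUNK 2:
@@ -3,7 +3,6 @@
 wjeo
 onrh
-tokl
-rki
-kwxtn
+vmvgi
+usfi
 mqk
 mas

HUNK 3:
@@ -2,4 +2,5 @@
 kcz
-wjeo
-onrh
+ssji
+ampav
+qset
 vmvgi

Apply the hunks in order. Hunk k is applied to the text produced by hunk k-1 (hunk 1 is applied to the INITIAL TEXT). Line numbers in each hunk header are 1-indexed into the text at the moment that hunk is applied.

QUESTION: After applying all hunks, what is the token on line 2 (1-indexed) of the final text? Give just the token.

Answer: kcz

Derivation:
Hunk 1: at line 6 remove [cpxml,ebcv] add [mqk] -> 11 lines: tfoim kcz wjeo onrh tokl rki kwxtn mqk mas qks xwhao
Hunk 2: at line 3 remove [tokl,rki,kwxtn] add [vmvgi,usfi] -> 10 lines: tfoim kcz wjeo onrh vmvgi usfi mqk mas qks xwhao
Hunk 3: at line 2 remove [wjeo,onrh] add [ssji,ampav,qset] -> 11 lines: tfoim kcz ssji ampav qset vmvgi usfi mqk mas qks xwhao
Final line 2: kcz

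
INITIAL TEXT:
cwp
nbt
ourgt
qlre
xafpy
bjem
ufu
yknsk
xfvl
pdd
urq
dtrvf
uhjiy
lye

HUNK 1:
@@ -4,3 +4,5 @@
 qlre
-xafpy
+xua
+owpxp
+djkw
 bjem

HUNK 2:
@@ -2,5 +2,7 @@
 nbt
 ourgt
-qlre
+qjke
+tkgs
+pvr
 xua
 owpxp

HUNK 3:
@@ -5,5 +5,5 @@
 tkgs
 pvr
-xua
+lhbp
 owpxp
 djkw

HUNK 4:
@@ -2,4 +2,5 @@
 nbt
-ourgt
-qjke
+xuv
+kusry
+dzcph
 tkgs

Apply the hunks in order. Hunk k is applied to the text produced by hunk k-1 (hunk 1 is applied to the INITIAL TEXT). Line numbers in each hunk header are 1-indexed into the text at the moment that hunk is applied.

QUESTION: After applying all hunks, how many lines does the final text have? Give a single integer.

Hunk 1: at line 4 remove [xafpy] add [xua,owpxp,djkw] -> 16 lines: cwp nbt ourgt qlre xua owpxp djkw bjem ufu yknsk xfvl pdd urq dtrvf uhjiy lye
Hunk 2: at line 2 remove [qlre] add [qjke,tkgs,pvr] -> 18 lines: cwp nbt ourgt qjke tkgs pvr xua owpxp djkw bjem ufu yknsk xfvl pdd urq dtrvf uhjiy lye
Hunk 3: at line 5 remove [xua] add [lhbp] -> 18 lines: cwp nbt ourgt qjke tkgs pvr lhbp owpxp djkw bjem ufu yknsk xfvl pdd urq dtrvf uhjiy lye
Hunk 4: at line 2 remove [ourgt,qjke] add [xuv,kusry,dzcph] -> 19 lines: cwp nbt xuv kusry dzcph tkgs pvr lhbp owpxp djkw bjem ufu yknsk xfvl pdd urq dtrvf uhjiy lye
Final line count: 19

Answer: 19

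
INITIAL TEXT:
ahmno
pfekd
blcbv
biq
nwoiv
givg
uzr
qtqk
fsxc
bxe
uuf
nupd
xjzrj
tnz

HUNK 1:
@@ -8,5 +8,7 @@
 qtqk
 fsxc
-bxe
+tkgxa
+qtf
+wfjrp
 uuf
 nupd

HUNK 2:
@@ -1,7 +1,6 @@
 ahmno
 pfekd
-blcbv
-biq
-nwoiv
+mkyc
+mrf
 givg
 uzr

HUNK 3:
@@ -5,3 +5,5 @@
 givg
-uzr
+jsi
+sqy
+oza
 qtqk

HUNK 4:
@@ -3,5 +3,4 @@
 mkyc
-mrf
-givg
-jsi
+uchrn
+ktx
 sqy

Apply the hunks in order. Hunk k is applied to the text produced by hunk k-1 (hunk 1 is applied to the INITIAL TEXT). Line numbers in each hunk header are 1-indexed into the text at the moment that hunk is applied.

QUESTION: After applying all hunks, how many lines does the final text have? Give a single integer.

Answer: 16

Derivation:
Hunk 1: at line 8 remove [bxe] add [tkgxa,qtf,wfjrp] -> 16 lines: ahmno pfekd blcbv biq nwoiv givg uzr qtqk fsxc tkgxa qtf wfjrp uuf nupd xjzrj tnz
Hunk 2: at line 1 remove [blcbv,biq,nwoiv] add [mkyc,mrf] -> 15 lines: ahmno pfekd mkyc mrf givg uzr qtqk fsxc tkgxa qtf wfjrp uuf nupd xjzrj tnz
Hunk 3: at line 5 remove [uzr] add [jsi,sqy,oza] -> 17 lines: ahmno pfekd mkyc mrf givg jsi sqy oza qtqk fsxc tkgxa qtf wfjrp uuf nupd xjzrj tnz
Hunk 4: at line 3 remove [mrf,givg,jsi] add [uchrn,ktx] -> 16 lines: ahmno pfekd mkyc uchrn ktx sqy oza qtqk fsxc tkgxa qtf wfjrp uuf nupd xjzrj tnz
Final line count: 16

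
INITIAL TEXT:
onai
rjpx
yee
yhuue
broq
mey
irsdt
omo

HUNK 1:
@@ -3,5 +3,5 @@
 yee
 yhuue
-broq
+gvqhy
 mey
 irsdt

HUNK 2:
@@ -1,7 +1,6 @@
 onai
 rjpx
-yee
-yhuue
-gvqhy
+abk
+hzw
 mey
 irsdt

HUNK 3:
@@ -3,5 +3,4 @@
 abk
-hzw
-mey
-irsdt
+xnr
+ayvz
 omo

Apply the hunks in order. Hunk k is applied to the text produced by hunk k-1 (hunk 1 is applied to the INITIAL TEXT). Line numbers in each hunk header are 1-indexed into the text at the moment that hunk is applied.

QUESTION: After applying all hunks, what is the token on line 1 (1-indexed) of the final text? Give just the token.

Hunk 1: at line 3 remove [broq] add [gvqhy] -> 8 lines: onai rjpx yee yhuue gvqhy mey irsdt omo
Hunk 2: at line 1 remove [yee,yhuue,gvqhy] add [abk,hzw] -> 7 lines: onai rjpx abk hzw mey irsdt omo
Hunk 3: at line 3 remove [hzw,mey,irsdt] add [xnr,ayvz] -> 6 lines: onai rjpx abk xnr ayvz omo
Final line 1: onai

Answer: onai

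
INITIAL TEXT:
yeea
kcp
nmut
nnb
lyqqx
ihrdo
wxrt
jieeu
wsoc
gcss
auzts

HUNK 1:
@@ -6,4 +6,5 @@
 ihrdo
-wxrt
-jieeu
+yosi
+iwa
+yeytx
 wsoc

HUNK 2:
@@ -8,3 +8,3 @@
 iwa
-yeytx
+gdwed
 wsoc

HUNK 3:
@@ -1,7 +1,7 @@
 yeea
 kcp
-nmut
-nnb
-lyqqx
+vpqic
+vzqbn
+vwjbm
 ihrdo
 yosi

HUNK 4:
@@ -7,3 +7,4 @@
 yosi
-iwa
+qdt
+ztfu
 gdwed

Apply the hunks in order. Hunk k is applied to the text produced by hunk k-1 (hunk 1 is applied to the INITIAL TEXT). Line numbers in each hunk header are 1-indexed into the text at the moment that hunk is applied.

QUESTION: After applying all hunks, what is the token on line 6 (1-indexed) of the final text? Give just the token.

Answer: ihrdo

Derivation:
Hunk 1: at line 6 remove [wxrt,jieeu] add [yosi,iwa,yeytx] -> 12 lines: yeea kcp nmut nnb lyqqx ihrdo yosi iwa yeytx wsoc gcss auzts
Hunk 2: at line 8 remove [yeytx] add [gdwed] -> 12 lines: yeea kcp nmut nnb lyqqx ihrdo yosi iwa gdwed wsoc gcss auzts
Hunk 3: at line 1 remove [nmut,nnb,lyqqx] add [vpqic,vzqbn,vwjbm] -> 12 lines: yeea kcp vpqic vzqbn vwjbm ihrdo yosi iwa gdwed wsoc gcss auzts
Hunk 4: at line 7 remove [iwa] add [qdt,ztfu] -> 13 lines: yeea kcp vpqic vzqbn vwjbm ihrdo yosi qdt ztfu gdwed wsoc gcss auzts
Final line 6: ihrdo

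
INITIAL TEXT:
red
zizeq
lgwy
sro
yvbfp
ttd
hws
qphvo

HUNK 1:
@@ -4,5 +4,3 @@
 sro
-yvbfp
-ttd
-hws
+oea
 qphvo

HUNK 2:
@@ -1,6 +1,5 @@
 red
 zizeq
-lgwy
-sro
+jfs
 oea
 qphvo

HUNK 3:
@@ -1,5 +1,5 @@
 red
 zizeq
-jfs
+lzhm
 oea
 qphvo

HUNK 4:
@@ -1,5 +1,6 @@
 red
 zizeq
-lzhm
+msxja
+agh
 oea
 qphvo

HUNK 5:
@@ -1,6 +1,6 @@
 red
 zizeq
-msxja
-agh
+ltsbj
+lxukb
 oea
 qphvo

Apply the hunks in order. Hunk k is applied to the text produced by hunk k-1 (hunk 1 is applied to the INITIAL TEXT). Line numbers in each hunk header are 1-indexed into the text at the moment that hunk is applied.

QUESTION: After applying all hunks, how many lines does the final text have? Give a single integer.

Hunk 1: at line 4 remove [yvbfp,ttd,hws] add [oea] -> 6 lines: red zizeq lgwy sro oea qphvo
Hunk 2: at line 1 remove [lgwy,sro] add [jfs] -> 5 lines: red zizeq jfs oea qphvo
Hunk 3: at line 1 remove [jfs] add [lzhm] -> 5 lines: red zizeq lzhm oea qphvo
Hunk 4: at line 1 remove [lzhm] add [msxja,agh] -> 6 lines: red zizeq msxja agh oea qphvo
Hunk 5: at line 1 remove [msxja,agh] add [ltsbj,lxukb] -> 6 lines: red zizeq ltsbj lxukb oea qphvo
Final line count: 6

Answer: 6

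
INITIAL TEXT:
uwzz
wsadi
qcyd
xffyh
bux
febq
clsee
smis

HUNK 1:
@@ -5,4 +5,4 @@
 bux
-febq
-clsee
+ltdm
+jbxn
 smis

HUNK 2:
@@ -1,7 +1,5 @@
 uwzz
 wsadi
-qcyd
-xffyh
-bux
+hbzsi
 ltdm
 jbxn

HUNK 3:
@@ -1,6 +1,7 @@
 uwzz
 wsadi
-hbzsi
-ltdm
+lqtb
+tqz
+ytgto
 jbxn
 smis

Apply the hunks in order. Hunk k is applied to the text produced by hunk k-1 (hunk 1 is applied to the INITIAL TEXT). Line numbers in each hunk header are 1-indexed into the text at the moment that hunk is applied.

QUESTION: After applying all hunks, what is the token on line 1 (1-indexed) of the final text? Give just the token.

Hunk 1: at line 5 remove [febq,clsee] add [ltdm,jbxn] -> 8 lines: uwzz wsadi qcyd xffyh bux ltdm jbxn smis
Hunk 2: at line 1 remove [qcyd,xffyh,bux] add [hbzsi] -> 6 lines: uwzz wsadi hbzsi ltdm jbxn smis
Hunk 3: at line 1 remove [hbzsi,ltdm] add [lqtb,tqz,ytgto] -> 7 lines: uwzz wsadi lqtb tqz ytgto jbxn smis
Final line 1: uwzz

Answer: uwzz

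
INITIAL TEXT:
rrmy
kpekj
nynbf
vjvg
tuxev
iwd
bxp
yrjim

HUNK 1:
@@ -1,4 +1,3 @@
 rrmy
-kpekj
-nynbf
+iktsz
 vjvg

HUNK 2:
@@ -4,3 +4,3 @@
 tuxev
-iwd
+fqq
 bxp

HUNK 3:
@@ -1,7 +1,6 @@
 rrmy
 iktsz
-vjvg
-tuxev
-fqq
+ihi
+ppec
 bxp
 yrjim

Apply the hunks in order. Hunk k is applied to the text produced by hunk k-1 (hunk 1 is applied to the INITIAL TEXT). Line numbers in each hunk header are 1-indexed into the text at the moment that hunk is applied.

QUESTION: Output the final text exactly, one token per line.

Answer: rrmy
iktsz
ihi
ppec
bxp
yrjim

Derivation:
Hunk 1: at line 1 remove [kpekj,nynbf] add [iktsz] -> 7 lines: rrmy iktsz vjvg tuxev iwd bxp yrjim
Hunk 2: at line 4 remove [iwd] add [fqq] -> 7 lines: rrmy iktsz vjvg tuxev fqq bxp yrjim
Hunk 3: at line 1 remove [vjvg,tuxev,fqq] add [ihi,ppec] -> 6 lines: rrmy iktsz ihi ppec bxp yrjim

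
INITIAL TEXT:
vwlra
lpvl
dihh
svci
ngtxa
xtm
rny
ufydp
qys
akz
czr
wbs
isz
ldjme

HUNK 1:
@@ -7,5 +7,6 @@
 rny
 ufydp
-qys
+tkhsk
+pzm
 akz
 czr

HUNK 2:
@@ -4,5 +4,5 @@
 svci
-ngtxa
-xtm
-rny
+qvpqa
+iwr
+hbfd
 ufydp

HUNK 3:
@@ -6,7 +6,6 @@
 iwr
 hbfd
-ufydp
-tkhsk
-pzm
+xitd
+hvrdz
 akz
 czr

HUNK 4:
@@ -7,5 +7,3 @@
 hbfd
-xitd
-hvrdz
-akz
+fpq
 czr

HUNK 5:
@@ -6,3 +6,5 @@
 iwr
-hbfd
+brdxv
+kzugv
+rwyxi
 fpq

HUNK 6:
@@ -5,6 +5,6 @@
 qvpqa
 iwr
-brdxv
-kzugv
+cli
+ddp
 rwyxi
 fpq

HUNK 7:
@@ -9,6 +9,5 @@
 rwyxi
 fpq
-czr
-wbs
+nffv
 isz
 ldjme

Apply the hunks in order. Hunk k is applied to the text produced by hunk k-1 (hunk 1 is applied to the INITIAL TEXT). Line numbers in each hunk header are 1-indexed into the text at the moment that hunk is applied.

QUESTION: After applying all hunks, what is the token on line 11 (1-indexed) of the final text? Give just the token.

Hunk 1: at line 7 remove [qys] add [tkhsk,pzm] -> 15 lines: vwlra lpvl dihh svci ngtxa xtm rny ufydp tkhsk pzm akz czr wbs isz ldjme
Hunk 2: at line 4 remove [ngtxa,xtm,rny] add [qvpqa,iwr,hbfd] -> 15 lines: vwlra lpvl dihh svci qvpqa iwr hbfd ufydp tkhsk pzm akz czr wbs isz ldjme
Hunk 3: at line 6 remove [ufydp,tkhsk,pzm] add [xitd,hvrdz] -> 14 lines: vwlra lpvl dihh svci qvpqa iwr hbfd xitd hvrdz akz czr wbs isz ldjme
Hunk 4: at line 7 remove [xitd,hvrdz,akz] add [fpq] -> 12 lines: vwlra lpvl dihh svci qvpqa iwr hbfd fpq czr wbs isz ldjme
Hunk 5: at line 6 remove [hbfd] add [brdxv,kzugv,rwyxi] -> 14 lines: vwlra lpvl dihh svci qvpqa iwr brdxv kzugv rwyxi fpq czr wbs isz ldjme
Hunk 6: at line 5 remove [brdxv,kzugv] add [cli,ddp] -> 14 lines: vwlra lpvl dihh svci qvpqa iwr cli ddp rwyxi fpq czr wbs isz ldjme
Hunk 7: at line 9 remove [czr,wbs] add [nffv] -> 13 lines: vwlra lpvl dihh svci qvpqa iwr cli ddp rwyxi fpq nffv isz ldjme
Final line 11: nffv

Answer: nffv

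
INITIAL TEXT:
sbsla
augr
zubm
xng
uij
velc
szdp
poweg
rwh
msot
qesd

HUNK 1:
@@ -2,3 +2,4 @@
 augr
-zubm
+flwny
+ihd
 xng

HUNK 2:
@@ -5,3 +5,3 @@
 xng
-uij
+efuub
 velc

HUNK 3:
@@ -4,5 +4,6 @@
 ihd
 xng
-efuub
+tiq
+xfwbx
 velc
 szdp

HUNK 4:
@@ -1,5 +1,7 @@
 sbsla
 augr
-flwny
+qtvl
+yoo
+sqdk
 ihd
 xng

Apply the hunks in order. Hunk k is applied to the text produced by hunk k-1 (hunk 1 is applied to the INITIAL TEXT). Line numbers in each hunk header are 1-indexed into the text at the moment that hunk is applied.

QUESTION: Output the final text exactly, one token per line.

Answer: sbsla
augr
qtvl
yoo
sqdk
ihd
xng
tiq
xfwbx
velc
szdp
poweg
rwh
msot
qesd

Derivation:
Hunk 1: at line 2 remove [zubm] add [flwny,ihd] -> 12 lines: sbsla augr flwny ihd xng uij velc szdp poweg rwh msot qesd
Hunk 2: at line 5 remove [uij] add [efuub] -> 12 lines: sbsla augr flwny ihd xng efuub velc szdp poweg rwh msot qesd
Hunk 3: at line 4 remove [efuub] add [tiq,xfwbx] -> 13 lines: sbsla augr flwny ihd xng tiq xfwbx velc szdp poweg rwh msot qesd
Hunk 4: at line 1 remove [flwny] add [qtvl,yoo,sqdk] -> 15 lines: sbsla augr qtvl yoo sqdk ihd xng tiq xfwbx velc szdp poweg rwh msot qesd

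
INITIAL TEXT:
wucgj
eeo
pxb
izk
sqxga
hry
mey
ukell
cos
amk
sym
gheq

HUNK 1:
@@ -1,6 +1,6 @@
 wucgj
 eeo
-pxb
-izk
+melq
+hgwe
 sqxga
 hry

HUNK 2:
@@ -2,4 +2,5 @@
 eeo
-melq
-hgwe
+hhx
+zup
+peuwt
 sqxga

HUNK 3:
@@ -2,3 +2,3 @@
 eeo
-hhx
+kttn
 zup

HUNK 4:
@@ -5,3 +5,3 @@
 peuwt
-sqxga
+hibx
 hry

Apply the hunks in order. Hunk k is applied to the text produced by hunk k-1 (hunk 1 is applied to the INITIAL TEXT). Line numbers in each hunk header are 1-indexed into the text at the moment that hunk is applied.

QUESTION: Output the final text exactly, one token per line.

Hunk 1: at line 1 remove [pxb,izk] add [melq,hgwe] -> 12 lines: wucgj eeo melq hgwe sqxga hry mey ukell cos amk sym gheq
Hunk 2: at line 2 remove [melq,hgwe] add [hhx,zup,peuwt] -> 13 lines: wucgj eeo hhx zup peuwt sqxga hry mey ukell cos amk sym gheq
Hunk 3: at line 2 remove [hhx] add [kttn] -> 13 lines: wucgj eeo kttn zup peuwt sqxga hry mey ukell cos amk sym gheq
Hunk 4: at line 5 remove [sqxga] add [hibx] -> 13 lines: wucgj eeo kttn zup peuwt hibx hry mey ukell cos amk sym gheq

Answer: wucgj
eeo
kttn
zup
peuwt
hibx
hry
mey
ukell
cos
amk
sym
gheq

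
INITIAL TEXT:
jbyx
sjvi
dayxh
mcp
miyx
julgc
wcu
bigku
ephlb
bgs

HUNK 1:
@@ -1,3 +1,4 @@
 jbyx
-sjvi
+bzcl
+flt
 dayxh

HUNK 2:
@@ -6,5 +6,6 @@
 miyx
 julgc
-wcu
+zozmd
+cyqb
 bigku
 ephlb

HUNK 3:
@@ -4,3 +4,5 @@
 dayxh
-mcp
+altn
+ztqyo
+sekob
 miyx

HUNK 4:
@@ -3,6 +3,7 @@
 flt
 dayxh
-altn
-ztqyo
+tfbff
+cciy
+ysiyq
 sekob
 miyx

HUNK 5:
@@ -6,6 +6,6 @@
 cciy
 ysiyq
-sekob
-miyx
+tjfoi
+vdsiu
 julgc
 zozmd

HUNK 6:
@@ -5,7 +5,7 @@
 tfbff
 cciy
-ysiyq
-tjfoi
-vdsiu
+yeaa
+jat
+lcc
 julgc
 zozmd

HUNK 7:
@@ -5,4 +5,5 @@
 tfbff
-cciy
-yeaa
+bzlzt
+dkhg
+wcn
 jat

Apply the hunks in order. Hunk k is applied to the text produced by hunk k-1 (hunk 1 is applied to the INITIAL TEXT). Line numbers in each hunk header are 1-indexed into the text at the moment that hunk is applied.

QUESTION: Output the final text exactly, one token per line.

Answer: jbyx
bzcl
flt
dayxh
tfbff
bzlzt
dkhg
wcn
jat
lcc
julgc
zozmd
cyqb
bigku
ephlb
bgs

Derivation:
Hunk 1: at line 1 remove [sjvi] add [bzcl,flt] -> 11 lines: jbyx bzcl flt dayxh mcp miyx julgc wcu bigku ephlb bgs
Hunk 2: at line 6 remove [wcu] add [zozmd,cyqb] -> 12 lines: jbyx bzcl flt dayxh mcp miyx julgc zozmd cyqb bigku ephlb bgs
Hunk 3: at line 4 remove [mcp] add [altn,ztqyo,sekob] -> 14 lines: jbyx bzcl flt dayxh altn ztqyo sekob miyx julgc zozmd cyqb bigku ephlb bgs
Hunk 4: at line 3 remove [altn,ztqyo] add [tfbff,cciy,ysiyq] -> 15 lines: jbyx bzcl flt dayxh tfbff cciy ysiyq sekob miyx julgc zozmd cyqb bigku ephlb bgs
Hunk 5: at line 6 remove [sekob,miyx] add [tjfoi,vdsiu] -> 15 lines: jbyx bzcl flt dayxh tfbff cciy ysiyq tjfoi vdsiu julgc zozmd cyqb bigku ephlb bgs
Hunk 6: at line 5 remove [ysiyq,tjfoi,vdsiu] add [yeaa,jat,lcc] -> 15 lines: jbyx bzcl flt dayxh tfbff cciy yeaa jat lcc julgc zozmd cyqb bigku ephlb bgs
Hunk 7: at line 5 remove [cciy,yeaa] add [bzlzt,dkhg,wcn] -> 16 lines: jbyx bzcl flt dayxh tfbff bzlzt dkhg wcn jat lcc julgc zozmd cyqb bigku ephlb bgs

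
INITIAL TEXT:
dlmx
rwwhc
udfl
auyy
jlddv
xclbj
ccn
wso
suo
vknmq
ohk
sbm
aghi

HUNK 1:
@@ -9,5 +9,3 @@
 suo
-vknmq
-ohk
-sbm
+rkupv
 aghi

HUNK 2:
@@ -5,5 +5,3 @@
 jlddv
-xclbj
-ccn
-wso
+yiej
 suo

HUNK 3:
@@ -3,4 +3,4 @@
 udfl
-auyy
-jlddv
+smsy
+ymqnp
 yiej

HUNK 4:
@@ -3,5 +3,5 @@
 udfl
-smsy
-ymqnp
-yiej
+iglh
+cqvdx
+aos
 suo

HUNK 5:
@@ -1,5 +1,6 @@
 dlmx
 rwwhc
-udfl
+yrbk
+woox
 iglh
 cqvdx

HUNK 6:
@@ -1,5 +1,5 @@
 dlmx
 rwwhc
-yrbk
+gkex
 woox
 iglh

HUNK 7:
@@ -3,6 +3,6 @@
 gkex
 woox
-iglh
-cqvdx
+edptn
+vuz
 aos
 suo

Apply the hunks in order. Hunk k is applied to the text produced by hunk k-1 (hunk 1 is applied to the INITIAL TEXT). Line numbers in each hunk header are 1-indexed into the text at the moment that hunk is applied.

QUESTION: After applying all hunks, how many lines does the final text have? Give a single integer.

Answer: 10

Derivation:
Hunk 1: at line 9 remove [vknmq,ohk,sbm] add [rkupv] -> 11 lines: dlmx rwwhc udfl auyy jlddv xclbj ccn wso suo rkupv aghi
Hunk 2: at line 5 remove [xclbj,ccn,wso] add [yiej] -> 9 lines: dlmx rwwhc udfl auyy jlddv yiej suo rkupv aghi
Hunk 3: at line 3 remove [auyy,jlddv] add [smsy,ymqnp] -> 9 lines: dlmx rwwhc udfl smsy ymqnp yiej suo rkupv aghi
Hunk 4: at line 3 remove [smsy,ymqnp,yiej] add [iglh,cqvdx,aos] -> 9 lines: dlmx rwwhc udfl iglh cqvdx aos suo rkupv aghi
Hunk 5: at line 1 remove [udfl] add [yrbk,woox] -> 10 lines: dlmx rwwhc yrbk woox iglh cqvdx aos suo rkupv aghi
Hunk 6: at line 1 remove [yrbk] add [gkex] -> 10 lines: dlmx rwwhc gkex woox iglh cqvdx aos suo rkupv aghi
Hunk 7: at line 3 remove [iglh,cqvdx] add [edptn,vuz] -> 10 lines: dlmx rwwhc gkex woox edptn vuz aos suo rkupv aghi
Final line count: 10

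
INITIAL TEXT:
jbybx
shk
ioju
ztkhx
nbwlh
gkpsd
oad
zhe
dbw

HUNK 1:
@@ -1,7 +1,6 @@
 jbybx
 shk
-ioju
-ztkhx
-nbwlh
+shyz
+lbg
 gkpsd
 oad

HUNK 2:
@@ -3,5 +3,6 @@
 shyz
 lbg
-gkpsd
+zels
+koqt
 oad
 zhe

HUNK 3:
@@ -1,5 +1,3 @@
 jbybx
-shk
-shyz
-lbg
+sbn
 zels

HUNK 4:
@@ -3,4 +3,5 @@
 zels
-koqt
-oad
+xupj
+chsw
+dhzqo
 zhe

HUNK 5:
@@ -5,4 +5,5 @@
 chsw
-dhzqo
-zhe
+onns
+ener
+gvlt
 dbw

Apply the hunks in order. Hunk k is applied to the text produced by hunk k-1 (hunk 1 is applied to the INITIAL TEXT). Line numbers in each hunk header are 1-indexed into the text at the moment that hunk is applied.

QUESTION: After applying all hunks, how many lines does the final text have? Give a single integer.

Hunk 1: at line 1 remove [ioju,ztkhx,nbwlh] add [shyz,lbg] -> 8 lines: jbybx shk shyz lbg gkpsd oad zhe dbw
Hunk 2: at line 3 remove [gkpsd] add [zels,koqt] -> 9 lines: jbybx shk shyz lbg zels koqt oad zhe dbw
Hunk 3: at line 1 remove [shk,shyz,lbg] add [sbn] -> 7 lines: jbybx sbn zels koqt oad zhe dbw
Hunk 4: at line 3 remove [koqt,oad] add [xupj,chsw,dhzqo] -> 8 lines: jbybx sbn zels xupj chsw dhzqo zhe dbw
Hunk 5: at line 5 remove [dhzqo,zhe] add [onns,ener,gvlt] -> 9 lines: jbybx sbn zels xupj chsw onns ener gvlt dbw
Final line count: 9

Answer: 9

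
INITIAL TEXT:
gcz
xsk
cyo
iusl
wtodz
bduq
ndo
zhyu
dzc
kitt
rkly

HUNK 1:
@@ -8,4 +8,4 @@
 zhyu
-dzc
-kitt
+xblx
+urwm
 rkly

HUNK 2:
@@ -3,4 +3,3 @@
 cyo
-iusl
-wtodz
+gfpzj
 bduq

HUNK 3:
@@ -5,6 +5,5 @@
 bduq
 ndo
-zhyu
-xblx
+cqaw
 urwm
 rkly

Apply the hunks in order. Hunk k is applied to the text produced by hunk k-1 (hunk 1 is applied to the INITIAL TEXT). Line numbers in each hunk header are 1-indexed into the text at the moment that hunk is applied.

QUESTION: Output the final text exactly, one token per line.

Hunk 1: at line 8 remove [dzc,kitt] add [xblx,urwm] -> 11 lines: gcz xsk cyo iusl wtodz bduq ndo zhyu xblx urwm rkly
Hunk 2: at line 3 remove [iusl,wtodz] add [gfpzj] -> 10 lines: gcz xsk cyo gfpzj bduq ndo zhyu xblx urwm rkly
Hunk 3: at line 5 remove [zhyu,xblx] add [cqaw] -> 9 lines: gcz xsk cyo gfpzj bduq ndo cqaw urwm rkly

Answer: gcz
xsk
cyo
gfpzj
bduq
ndo
cqaw
urwm
rkly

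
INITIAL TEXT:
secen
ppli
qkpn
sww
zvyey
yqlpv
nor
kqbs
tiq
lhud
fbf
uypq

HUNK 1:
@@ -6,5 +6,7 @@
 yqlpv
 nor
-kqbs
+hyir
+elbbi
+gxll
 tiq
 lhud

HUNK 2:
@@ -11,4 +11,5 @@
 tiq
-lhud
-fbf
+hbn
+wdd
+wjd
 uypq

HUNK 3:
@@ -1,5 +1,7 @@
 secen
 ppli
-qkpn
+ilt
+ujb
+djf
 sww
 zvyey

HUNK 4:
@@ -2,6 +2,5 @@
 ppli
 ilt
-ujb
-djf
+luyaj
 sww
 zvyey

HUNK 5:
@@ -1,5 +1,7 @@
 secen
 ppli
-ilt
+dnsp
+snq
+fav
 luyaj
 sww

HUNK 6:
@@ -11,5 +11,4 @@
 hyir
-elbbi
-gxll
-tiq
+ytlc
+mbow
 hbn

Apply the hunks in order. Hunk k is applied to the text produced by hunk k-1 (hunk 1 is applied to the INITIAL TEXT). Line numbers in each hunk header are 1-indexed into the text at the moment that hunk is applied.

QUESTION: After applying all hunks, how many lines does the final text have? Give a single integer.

Answer: 17

Derivation:
Hunk 1: at line 6 remove [kqbs] add [hyir,elbbi,gxll] -> 14 lines: secen ppli qkpn sww zvyey yqlpv nor hyir elbbi gxll tiq lhud fbf uypq
Hunk 2: at line 11 remove [lhud,fbf] add [hbn,wdd,wjd] -> 15 lines: secen ppli qkpn sww zvyey yqlpv nor hyir elbbi gxll tiq hbn wdd wjd uypq
Hunk 3: at line 1 remove [qkpn] add [ilt,ujb,djf] -> 17 lines: secen ppli ilt ujb djf sww zvyey yqlpv nor hyir elbbi gxll tiq hbn wdd wjd uypq
Hunk 4: at line 2 remove [ujb,djf] add [luyaj] -> 16 lines: secen ppli ilt luyaj sww zvyey yqlpv nor hyir elbbi gxll tiq hbn wdd wjd uypq
Hunk 5: at line 1 remove [ilt] add [dnsp,snq,fav] -> 18 lines: secen ppli dnsp snq fav luyaj sww zvyey yqlpv nor hyir elbbi gxll tiq hbn wdd wjd uypq
Hunk 6: at line 11 remove [elbbi,gxll,tiq] add [ytlc,mbow] -> 17 lines: secen ppli dnsp snq fav luyaj sww zvyey yqlpv nor hyir ytlc mbow hbn wdd wjd uypq
Final line count: 17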